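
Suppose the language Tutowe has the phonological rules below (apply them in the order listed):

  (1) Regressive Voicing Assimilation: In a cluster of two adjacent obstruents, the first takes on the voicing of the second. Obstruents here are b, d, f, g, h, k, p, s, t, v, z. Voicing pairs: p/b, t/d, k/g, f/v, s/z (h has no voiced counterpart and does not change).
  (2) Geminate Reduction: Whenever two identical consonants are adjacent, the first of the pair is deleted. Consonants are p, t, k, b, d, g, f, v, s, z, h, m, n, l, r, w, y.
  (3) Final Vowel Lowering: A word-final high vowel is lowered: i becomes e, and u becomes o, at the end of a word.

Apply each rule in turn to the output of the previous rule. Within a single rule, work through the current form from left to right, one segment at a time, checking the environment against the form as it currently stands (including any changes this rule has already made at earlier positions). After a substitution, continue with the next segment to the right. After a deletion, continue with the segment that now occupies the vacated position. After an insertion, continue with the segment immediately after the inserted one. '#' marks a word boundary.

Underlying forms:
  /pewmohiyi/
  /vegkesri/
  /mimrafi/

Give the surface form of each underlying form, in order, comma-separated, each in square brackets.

[pewmohiye], [vekesre], [mimrafe]

/pewmohiyi/:
  (1) Regressive Voicing Assimilation: no change — [pewmohiyi]
  (2) Geminate Reduction: no change — [pewmohiyi]
  (3) Final Vowel Lowering: [pewmohiyi] → [pewmohiye]
/vegkesri/:
  (1) Regressive Voicing Assimilation: [vegkesri] → [vekkesri]
  (2) Geminate Reduction: [vekkesri] → [vekesri]
  (3) Final Vowel Lowering: [vekesri] → [vekesre]
/mimrafi/:
  (1) Regressive Voicing Assimilation: no change — [mimrafi]
  (2) Geminate Reduction: no change — [mimrafi]
  (3) Final Vowel Lowering: [mimrafi] → [mimrafe]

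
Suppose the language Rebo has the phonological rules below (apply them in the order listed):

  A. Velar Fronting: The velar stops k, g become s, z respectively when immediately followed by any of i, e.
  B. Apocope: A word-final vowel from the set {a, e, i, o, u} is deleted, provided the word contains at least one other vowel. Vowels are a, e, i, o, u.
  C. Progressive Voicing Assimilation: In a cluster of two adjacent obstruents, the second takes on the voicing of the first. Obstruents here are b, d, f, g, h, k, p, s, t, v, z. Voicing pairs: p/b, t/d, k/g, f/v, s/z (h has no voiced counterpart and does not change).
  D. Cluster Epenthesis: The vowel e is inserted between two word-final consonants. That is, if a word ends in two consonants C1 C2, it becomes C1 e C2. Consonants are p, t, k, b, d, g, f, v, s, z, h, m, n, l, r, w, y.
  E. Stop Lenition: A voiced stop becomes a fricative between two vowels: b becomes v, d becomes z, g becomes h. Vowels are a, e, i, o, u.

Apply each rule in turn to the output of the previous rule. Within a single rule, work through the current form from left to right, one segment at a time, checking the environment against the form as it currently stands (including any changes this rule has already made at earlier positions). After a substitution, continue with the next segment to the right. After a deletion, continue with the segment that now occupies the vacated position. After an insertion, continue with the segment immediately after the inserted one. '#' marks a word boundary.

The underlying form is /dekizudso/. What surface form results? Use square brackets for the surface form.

[desizuzez]

A Velar Fronting: [dekizudso] → [desizudso]
B Apocope: [desizudso] → [desizuds]
C Progressive Voicing Assimilation: [desizuds] → [desizudz]
D Cluster Epenthesis: [desizudz] → [desizudez]
E Stop Lenition: [desizudez] → [desizuzez]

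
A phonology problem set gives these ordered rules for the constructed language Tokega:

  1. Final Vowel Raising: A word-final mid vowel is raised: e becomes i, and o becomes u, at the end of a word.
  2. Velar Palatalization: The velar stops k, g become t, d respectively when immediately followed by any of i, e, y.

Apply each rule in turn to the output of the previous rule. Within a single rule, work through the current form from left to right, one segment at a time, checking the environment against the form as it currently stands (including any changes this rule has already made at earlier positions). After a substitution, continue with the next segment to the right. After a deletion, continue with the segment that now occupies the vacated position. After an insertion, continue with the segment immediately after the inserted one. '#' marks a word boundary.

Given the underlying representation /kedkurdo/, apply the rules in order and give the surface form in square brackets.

[tedkurdu]

1 Final Vowel Raising: [kedkurdo] → [kedkurdu]
2 Velar Palatalization: [kedkurdu] → [tedkurdu]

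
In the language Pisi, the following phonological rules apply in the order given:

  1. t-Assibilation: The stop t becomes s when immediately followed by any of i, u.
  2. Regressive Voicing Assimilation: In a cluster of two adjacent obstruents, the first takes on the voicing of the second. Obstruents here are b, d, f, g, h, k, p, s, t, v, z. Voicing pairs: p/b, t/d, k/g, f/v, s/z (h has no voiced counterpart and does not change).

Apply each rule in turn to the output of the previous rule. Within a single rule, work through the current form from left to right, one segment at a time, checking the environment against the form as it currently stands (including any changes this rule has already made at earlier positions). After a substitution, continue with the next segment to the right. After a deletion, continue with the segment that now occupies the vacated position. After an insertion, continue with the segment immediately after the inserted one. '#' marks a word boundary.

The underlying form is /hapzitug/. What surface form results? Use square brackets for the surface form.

1 t-Assibilation: [hapzitug] → [hapzisug]
2 Regressive Voicing Assimilation: [hapzisug] → [habzisug]

[habzisug]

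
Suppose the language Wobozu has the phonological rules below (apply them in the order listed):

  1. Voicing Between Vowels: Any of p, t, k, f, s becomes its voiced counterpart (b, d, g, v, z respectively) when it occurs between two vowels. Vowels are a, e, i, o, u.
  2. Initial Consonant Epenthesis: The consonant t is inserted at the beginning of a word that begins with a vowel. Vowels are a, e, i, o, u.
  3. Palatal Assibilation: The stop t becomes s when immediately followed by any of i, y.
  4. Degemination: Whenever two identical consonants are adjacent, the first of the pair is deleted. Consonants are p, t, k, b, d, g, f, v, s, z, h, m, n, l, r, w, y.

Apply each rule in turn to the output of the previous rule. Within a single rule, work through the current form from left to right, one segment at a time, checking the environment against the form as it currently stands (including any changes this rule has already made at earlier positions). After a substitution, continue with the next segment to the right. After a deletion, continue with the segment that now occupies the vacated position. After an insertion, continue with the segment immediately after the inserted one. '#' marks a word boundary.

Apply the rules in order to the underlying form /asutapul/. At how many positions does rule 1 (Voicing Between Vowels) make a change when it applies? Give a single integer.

3

1 Voicing Between Vowels: [asutapul] → [azudabul]
2 Initial Consonant Epenthesis: [azudabul] → [tazudabul]
3 Palatal Assibilation: no change — [tazudabul]
4 Degemination: no change — [tazudabul]
Rule 1 changed 3 position(s).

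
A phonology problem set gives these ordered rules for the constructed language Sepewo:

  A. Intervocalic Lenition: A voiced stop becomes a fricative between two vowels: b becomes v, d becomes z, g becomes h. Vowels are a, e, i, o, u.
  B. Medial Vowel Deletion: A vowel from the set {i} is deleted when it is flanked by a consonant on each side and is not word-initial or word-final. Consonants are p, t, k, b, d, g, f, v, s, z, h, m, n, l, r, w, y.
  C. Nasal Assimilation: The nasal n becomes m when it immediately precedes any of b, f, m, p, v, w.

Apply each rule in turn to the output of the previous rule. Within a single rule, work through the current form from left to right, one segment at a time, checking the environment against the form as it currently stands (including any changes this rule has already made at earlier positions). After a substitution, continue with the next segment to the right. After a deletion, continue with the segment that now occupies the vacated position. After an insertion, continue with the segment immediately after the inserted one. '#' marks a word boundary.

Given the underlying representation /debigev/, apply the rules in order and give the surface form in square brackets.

A Intervocalic Lenition: [debigev] → [devihev]
B Medial Vowel Deletion: [devihev] → [devhev]
C Nasal Assimilation: no change — [devhev]

[devhev]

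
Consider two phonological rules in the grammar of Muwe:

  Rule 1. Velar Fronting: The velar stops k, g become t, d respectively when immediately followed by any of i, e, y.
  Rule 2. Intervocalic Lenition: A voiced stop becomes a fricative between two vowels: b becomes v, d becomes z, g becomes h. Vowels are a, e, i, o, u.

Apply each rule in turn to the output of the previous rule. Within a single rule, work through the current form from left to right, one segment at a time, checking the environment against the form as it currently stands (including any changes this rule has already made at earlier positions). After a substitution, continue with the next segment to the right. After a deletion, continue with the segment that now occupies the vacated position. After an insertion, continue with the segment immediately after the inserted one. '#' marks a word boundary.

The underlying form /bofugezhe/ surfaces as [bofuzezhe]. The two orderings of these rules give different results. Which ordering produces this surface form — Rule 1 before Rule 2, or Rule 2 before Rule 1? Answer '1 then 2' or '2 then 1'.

Order 1 then 2:
  1 Velar Fronting: [bofugezhe] → [bofudezhe]
  2 Intervocalic Lenition: [bofudezhe] → [bofuzezhe]
  result: [bofuzezhe]
Order 2 then 1:
  2 Intervocalic Lenition: [bofugezhe] → [bofuhezhe]
  1 Velar Fronting: no change — [bofuhezhe]
  result: [bofuhezhe]

1 then 2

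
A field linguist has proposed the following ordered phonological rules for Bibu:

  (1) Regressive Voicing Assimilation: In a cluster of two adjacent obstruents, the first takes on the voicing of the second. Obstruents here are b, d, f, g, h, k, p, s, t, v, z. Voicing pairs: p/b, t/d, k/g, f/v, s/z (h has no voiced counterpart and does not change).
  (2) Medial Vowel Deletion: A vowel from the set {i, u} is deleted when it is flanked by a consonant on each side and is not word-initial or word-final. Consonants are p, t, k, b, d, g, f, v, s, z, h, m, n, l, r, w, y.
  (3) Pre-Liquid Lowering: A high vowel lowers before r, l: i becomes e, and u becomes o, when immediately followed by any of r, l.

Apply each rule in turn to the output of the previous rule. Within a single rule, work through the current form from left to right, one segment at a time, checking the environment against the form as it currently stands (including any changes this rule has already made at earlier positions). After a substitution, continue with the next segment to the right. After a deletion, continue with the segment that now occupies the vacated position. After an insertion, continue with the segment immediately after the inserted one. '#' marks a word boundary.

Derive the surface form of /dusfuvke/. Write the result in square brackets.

(1) Regressive Voicing Assimilation: [dusfuvke] → [dusfufke]
(2) Medial Vowel Deletion: [dusfufke] → [dsffke]
(3) Pre-Liquid Lowering: no change — [dsffke]

[dsffke]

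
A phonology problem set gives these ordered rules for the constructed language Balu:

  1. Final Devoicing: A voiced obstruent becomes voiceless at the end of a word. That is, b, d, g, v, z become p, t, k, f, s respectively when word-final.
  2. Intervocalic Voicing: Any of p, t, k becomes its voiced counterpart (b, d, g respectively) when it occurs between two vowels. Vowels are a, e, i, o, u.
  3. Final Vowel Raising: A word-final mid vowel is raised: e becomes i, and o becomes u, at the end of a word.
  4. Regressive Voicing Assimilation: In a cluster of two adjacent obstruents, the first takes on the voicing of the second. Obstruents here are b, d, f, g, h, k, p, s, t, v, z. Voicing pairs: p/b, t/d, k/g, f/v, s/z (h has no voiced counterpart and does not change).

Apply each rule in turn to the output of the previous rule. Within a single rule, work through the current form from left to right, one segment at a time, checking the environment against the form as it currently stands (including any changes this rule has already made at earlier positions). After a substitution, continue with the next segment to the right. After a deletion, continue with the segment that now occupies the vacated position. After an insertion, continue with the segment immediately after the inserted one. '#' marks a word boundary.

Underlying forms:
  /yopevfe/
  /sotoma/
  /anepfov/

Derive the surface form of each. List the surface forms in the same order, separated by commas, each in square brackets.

/yopevfe/:
  1 Final Devoicing: no change — [yopevfe]
  2 Intervocalic Voicing: [yopevfe] → [yobevfe]
  3 Final Vowel Raising: [yobevfe] → [yobevfi]
  4 Regressive Voicing Assimilation: [yobevfi] → [yobeffi]
/sotoma/:
  1 Final Devoicing: no change — [sotoma]
  2 Intervocalic Voicing: [sotoma] → [sodoma]
  3 Final Vowel Raising: no change — [sodoma]
  4 Regressive Voicing Assimilation: no change — [sodoma]
/anepfov/:
  1 Final Devoicing: [anepfov] → [anepfof]
  2 Intervocalic Voicing: no change — [anepfof]
  3 Final Vowel Raising: no change — [anepfof]
  4 Regressive Voicing Assimilation: no change — [anepfof]

[yobeffi], [sodoma], [anepfof]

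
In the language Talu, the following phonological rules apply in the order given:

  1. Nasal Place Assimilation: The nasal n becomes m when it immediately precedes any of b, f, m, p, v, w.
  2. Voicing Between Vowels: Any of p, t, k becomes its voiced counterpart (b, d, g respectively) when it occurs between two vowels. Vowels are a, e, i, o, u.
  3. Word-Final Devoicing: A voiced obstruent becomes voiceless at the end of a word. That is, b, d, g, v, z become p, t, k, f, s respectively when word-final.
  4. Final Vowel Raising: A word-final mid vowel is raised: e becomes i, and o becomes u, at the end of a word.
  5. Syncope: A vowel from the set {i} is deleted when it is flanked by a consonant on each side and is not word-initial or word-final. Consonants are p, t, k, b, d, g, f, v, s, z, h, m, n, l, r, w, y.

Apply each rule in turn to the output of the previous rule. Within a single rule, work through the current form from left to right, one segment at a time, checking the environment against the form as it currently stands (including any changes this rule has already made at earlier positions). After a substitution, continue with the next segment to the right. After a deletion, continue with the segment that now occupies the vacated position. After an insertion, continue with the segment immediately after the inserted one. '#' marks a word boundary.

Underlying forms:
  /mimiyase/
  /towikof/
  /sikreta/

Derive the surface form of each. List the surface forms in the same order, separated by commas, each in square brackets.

/mimiyase/:
  1 Nasal Place Assimilation: no change — [mimiyase]
  2 Voicing Between Vowels: no change — [mimiyase]
  3 Word-Final Devoicing: no change — [mimiyase]
  4 Final Vowel Raising: [mimiyase] → [mimiyasi]
  5 Syncope: [mimiyasi] → [mmyasi]
/towikof/:
  1 Nasal Place Assimilation: no change — [towikof]
  2 Voicing Between Vowels: [towikof] → [towigof]
  3 Word-Final Devoicing: no change — [towigof]
  4 Final Vowel Raising: no change — [towigof]
  5 Syncope: [towigof] → [towgof]
/sikreta/:
  1 Nasal Place Assimilation: no change — [sikreta]
  2 Voicing Between Vowels: [sikreta] → [sikreda]
  3 Word-Final Devoicing: no change — [sikreda]
  4 Final Vowel Raising: no change — [sikreda]
  5 Syncope: [sikreda] → [skreda]

[mmyasi], [towgof], [skreda]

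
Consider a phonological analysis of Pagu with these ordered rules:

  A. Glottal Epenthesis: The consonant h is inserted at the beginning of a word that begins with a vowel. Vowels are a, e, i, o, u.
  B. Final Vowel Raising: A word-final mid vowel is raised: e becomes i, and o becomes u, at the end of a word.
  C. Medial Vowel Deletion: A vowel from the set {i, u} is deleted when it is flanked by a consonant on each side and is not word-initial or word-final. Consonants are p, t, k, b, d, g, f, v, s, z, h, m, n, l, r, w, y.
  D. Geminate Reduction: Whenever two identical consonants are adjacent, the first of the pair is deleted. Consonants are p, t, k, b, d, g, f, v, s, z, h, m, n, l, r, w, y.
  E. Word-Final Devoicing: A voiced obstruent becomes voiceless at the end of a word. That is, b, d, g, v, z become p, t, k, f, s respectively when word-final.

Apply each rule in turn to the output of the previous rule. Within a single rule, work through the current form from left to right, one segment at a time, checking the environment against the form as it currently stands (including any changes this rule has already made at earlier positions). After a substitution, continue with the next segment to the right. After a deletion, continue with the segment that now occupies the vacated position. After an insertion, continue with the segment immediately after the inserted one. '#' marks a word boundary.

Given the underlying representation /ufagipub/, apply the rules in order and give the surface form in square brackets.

[hfagpp]

A Glottal Epenthesis: [ufagipub] → [hufagipub]
B Final Vowel Raising: no change — [hufagipub]
C Medial Vowel Deletion: [hufagipub] → [hfagpb]
D Geminate Reduction: no change — [hfagpb]
E Word-Final Devoicing: [hfagpb] → [hfagpp]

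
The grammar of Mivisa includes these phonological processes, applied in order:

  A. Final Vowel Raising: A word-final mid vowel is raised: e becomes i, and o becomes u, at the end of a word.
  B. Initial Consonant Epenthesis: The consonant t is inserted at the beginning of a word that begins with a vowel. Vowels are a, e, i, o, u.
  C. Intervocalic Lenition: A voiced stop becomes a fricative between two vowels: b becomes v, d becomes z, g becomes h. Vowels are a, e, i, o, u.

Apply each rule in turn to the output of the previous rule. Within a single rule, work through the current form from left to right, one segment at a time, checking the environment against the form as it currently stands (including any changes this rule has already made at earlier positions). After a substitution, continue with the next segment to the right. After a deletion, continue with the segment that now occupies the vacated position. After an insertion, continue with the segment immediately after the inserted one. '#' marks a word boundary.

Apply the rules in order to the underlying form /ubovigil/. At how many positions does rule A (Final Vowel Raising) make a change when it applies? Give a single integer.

0

A Final Vowel Raising: no change — [ubovigil]
B Initial Consonant Epenthesis: [ubovigil] → [tubovigil]
C Intervocalic Lenition: [tubovigil] → [tuvovihil]
Rule A changed 0 position(s).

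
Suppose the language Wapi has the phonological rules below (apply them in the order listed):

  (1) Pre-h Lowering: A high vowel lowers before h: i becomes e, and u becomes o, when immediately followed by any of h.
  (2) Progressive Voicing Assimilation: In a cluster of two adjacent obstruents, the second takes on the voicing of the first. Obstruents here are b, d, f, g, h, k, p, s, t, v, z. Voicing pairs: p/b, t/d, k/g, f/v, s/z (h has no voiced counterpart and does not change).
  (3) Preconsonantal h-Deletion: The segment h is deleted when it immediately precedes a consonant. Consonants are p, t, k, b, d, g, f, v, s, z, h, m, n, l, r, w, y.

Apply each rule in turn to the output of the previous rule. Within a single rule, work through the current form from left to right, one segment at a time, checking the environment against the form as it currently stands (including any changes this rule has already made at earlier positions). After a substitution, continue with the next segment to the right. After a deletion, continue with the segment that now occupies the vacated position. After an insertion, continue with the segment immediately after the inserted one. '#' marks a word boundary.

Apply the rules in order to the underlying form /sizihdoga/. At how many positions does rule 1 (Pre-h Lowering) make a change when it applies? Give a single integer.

1

(1) Pre-h Lowering: [sizihdoga] → [sizehdoga]
(2) Progressive Voicing Assimilation: [sizehdoga] → [sizehtoga]
(3) Preconsonantal h-Deletion: [sizehtoga] → [sizetoga]
Rule 1 changed 1 position(s).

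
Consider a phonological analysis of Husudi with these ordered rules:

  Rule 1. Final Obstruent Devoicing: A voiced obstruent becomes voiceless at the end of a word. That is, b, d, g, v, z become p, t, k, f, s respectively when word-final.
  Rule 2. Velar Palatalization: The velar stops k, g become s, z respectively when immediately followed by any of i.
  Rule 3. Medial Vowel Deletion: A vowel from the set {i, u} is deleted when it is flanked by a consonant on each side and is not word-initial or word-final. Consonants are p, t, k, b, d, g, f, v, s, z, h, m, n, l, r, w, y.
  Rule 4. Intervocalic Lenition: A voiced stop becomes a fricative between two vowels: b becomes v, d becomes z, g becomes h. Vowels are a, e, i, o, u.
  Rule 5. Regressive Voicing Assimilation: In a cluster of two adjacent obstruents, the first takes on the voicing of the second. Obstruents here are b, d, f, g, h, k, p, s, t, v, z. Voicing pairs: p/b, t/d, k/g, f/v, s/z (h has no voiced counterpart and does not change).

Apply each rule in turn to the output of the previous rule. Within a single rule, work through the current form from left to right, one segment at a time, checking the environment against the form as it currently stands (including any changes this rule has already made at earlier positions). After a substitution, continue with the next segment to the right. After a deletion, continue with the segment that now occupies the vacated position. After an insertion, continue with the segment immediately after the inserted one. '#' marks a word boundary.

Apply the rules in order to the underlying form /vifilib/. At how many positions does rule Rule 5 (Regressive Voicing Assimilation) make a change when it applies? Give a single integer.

1

Rule 1 Final Obstruent Devoicing: [vifilib] → [vifilip]
Rule 2 Velar Palatalization: no change — [vifilip]
Rule 3 Medial Vowel Deletion: [vifilip] → [vflp]
Rule 4 Intervocalic Lenition: no change — [vflp]
Rule 5 Regressive Voicing Assimilation: [vflp] → [fflp]
Rule Rule 5 changed 1 position(s).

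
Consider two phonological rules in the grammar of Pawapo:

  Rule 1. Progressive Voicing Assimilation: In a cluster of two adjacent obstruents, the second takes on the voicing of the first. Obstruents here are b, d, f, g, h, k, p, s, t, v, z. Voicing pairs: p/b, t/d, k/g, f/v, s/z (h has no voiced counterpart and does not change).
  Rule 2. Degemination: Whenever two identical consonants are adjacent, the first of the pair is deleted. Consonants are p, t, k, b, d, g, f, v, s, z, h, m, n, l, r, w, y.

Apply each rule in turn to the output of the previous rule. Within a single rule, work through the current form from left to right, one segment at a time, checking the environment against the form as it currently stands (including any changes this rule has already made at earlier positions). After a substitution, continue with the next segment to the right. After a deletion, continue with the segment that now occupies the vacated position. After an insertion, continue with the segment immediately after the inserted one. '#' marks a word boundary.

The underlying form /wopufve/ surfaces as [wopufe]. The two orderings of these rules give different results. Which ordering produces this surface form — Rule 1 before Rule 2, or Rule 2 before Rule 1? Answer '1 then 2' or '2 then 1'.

1 then 2

Order 1 then 2:
  1 Progressive Voicing Assimilation: [wopufve] → [wopuffe]
  2 Degemination: [wopuffe] → [wopufe]
  result: [wopufe]
Order 2 then 1:
  2 Degemination: no change — [wopufve]
  1 Progressive Voicing Assimilation: [wopufve] → [wopuffe]
  result: [wopuffe]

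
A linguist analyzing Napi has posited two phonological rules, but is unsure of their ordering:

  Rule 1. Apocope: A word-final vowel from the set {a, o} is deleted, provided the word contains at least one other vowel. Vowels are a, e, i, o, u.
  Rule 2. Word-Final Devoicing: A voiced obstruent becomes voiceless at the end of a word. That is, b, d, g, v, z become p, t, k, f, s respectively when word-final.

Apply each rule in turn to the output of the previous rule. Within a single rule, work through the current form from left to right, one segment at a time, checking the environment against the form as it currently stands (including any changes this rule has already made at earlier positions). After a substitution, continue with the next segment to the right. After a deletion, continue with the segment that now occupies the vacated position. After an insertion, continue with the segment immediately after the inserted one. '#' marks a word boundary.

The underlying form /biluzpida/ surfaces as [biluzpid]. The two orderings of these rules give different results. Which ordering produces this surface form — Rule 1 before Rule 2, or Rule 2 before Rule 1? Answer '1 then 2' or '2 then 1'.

2 then 1

Order 1 then 2:
  1 Apocope: [biluzpida] → [biluzpid]
  2 Word-Final Devoicing: [biluzpid] → [biluzpit]
  result: [biluzpit]
Order 2 then 1:
  2 Word-Final Devoicing: no change — [biluzpida]
  1 Apocope: [biluzpida] → [biluzpid]
  result: [biluzpid]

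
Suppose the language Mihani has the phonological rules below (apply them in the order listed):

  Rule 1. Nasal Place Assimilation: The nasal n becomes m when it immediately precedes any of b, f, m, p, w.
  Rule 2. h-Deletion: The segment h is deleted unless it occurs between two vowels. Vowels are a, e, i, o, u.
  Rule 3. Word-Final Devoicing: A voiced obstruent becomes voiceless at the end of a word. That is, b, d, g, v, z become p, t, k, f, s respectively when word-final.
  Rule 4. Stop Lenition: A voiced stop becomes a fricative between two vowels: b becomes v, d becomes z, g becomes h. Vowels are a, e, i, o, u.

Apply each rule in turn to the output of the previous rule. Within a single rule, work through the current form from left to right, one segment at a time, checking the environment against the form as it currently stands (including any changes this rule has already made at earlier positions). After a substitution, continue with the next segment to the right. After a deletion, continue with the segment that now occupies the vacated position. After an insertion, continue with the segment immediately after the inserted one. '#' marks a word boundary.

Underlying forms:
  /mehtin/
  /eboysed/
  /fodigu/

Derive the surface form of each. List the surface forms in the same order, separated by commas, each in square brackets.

/mehtin/:
  Rule 1 Nasal Place Assimilation: no change — [mehtin]
  Rule 2 h-Deletion: [mehtin] → [metin]
  Rule 3 Word-Final Devoicing: no change — [metin]
  Rule 4 Stop Lenition: no change — [metin]
/eboysed/:
  Rule 1 Nasal Place Assimilation: no change — [eboysed]
  Rule 2 h-Deletion: no change — [eboysed]
  Rule 3 Word-Final Devoicing: [eboysed] → [eboyset]
  Rule 4 Stop Lenition: [eboyset] → [evoyset]
/fodigu/:
  Rule 1 Nasal Place Assimilation: no change — [fodigu]
  Rule 2 h-Deletion: no change — [fodigu]
  Rule 3 Word-Final Devoicing: no change — [fodigu]
  Rule 4 Stop Lenition: [fodigu] → [fozihu]

[metin], [evoyset], [fozihu]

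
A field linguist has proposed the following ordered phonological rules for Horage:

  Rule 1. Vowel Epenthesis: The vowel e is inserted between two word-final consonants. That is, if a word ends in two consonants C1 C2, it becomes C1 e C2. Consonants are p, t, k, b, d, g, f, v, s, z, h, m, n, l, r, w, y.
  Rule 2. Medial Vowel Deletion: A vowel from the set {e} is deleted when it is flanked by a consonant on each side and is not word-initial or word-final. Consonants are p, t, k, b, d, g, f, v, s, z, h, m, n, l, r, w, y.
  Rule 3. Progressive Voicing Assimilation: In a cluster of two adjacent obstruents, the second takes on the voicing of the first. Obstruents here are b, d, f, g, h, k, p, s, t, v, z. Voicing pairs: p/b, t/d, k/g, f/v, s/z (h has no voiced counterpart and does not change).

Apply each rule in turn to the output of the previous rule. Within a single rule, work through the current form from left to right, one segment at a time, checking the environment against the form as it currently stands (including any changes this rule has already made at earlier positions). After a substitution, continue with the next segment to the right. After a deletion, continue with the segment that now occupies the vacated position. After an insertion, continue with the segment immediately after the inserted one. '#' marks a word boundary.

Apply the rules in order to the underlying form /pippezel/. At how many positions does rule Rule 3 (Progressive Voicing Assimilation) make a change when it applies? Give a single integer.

Rule 1 Vowel Epenthesis: no change — [pippezel]
Rule 2 Medial Vowel Deletion: [pippezel] → [pippzl]
Rule 3 Progressive Voicing Assimilation: [pippzl] → [pippsl]
Rule Rule 3 changed 1 position(s).

1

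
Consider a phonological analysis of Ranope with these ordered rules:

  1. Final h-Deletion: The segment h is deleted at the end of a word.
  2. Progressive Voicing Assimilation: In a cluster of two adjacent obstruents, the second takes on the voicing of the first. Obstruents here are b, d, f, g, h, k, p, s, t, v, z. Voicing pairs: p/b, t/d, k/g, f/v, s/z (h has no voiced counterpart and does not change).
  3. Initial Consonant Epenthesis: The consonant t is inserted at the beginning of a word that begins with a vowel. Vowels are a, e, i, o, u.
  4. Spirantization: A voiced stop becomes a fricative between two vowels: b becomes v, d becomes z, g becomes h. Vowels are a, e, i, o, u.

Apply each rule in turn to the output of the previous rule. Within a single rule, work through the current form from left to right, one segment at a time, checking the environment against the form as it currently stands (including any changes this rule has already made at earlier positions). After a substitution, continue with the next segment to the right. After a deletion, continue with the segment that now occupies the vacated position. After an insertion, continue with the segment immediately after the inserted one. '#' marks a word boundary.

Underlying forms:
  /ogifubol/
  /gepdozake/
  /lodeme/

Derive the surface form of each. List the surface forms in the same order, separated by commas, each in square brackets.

[tohifuvol], [geptozake], [lozeme]

/ogifubol/:
  1 Final h-Deletion: no change — [ogifubol]
  2 Progressive Voicing Assimilation: no change — [ogifubol]
  3 Initial Consonant Epenthesis: [ogifubol] → [togifubol]
  4 Spirantization: [togifubol] → [tohifuvol]
/gepdozake/:
  1 Final h-Deletion: no change — [gepdozake]
  2 Progressive Voicing Assimilation: [gepdozake] → [geptozake]
  3 Initial Consonant Epenthesis: no change — [geptozake]
  4 Spirantization: no change — [geptozake]
/lodeme/:
  1 Final h-Deletion: no change — [lodeme]
  2 Progressive Voicing Assimilation: no change — [lodeme]
  3 Initial Consonant Epenthesis: no change — [lodeme]
  4 Spirantization: [lodeme] → [lozeme]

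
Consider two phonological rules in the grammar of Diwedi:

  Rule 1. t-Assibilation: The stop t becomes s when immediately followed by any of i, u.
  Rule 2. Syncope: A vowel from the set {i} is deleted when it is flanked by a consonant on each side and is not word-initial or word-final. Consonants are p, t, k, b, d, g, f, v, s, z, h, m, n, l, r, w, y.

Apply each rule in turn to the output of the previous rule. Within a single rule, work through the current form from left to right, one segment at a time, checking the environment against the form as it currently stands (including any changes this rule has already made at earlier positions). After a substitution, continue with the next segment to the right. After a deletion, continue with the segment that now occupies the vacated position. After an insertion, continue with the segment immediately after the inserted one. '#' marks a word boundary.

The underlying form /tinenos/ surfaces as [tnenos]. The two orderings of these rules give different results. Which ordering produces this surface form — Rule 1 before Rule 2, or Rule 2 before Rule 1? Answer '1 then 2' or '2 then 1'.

2 then 1

Order 1 then 2:
  1 t-Assibilation: [tinenos] → [sinenos]
  2 Syncope: [sinenos] → [snenos]
  result: [snenos]
Order 2 then 1:
  2 Syncope: [tinenos] → [tnenos]
  1 t-Assibilation: no change — [tnenos]
  result: [tnenos]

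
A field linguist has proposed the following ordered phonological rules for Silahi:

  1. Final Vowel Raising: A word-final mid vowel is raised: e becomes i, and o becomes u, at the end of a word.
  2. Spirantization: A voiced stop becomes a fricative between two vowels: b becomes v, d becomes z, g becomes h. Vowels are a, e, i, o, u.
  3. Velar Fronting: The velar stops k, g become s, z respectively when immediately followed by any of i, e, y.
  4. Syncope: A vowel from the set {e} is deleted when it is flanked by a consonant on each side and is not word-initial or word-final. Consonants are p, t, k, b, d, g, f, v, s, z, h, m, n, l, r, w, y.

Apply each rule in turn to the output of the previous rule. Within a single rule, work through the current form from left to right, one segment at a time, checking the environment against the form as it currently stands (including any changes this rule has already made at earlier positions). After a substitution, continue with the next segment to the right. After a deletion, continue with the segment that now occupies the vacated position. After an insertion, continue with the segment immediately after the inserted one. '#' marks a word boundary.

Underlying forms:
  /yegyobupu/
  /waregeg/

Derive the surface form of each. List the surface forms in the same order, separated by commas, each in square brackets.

[yzyovupu], [warhg]

/yegyobupu/:
  1 Final Vowel Raising: no change — [yegyobupu]
  2 Spirantization: [yegyobupu] → [yegyovupu]
  3 Velar Fronting: [yegyovupu] → [yezyovupu]
  4 Syncope: [yezyovupu] → [yzyovupu]
/waregeg/:
  1 Final Vowel Raising: no change — [waregeg]
  2 Spirantization: [waregeg] → [wareheg]
  3 Velar Fronting: no change — [wareheg]
  4 Syncope: [wareheg] → [warhg]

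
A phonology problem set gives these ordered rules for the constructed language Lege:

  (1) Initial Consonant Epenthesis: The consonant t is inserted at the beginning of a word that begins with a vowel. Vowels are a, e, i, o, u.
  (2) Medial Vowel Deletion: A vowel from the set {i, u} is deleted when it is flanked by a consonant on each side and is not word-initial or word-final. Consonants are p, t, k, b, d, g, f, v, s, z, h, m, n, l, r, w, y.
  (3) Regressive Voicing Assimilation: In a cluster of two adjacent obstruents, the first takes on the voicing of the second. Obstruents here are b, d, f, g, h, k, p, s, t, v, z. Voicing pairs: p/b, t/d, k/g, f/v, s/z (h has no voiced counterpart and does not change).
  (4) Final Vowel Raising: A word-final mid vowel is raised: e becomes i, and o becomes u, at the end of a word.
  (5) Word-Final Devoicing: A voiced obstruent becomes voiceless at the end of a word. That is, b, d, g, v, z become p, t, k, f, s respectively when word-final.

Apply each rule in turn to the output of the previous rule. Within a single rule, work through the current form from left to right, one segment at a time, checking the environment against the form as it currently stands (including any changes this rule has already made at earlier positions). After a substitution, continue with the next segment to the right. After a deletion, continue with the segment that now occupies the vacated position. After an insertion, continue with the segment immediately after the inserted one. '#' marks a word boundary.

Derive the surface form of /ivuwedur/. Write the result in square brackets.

(1) Initial Consonant Epenthesis: [ivuwedur] → [tivuwedur]
(2) Medial Vowel Deletion: [tivuwedur] → [tvwedr]
(3) Regressive Voicing Assimilation: [tvwedr] → [dvwedr]
(4) Final Vowel Raising: no change — [dvwedr]
(5) Word-Final Devoicing: no change — [dvwedr]

[dvwedr]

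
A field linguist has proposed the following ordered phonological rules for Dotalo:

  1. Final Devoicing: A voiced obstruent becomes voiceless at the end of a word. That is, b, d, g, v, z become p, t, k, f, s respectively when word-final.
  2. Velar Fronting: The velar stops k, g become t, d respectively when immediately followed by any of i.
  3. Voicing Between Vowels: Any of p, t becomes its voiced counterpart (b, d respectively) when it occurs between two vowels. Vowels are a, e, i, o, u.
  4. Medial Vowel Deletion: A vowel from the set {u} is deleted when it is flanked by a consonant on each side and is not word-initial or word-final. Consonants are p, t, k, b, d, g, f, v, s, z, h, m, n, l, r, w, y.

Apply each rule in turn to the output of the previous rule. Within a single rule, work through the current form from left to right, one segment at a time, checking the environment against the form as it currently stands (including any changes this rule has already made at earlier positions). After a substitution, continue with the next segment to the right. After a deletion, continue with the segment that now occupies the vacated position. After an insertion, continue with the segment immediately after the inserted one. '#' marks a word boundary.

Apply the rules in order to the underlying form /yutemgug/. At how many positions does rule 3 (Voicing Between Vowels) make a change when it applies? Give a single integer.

1 Final Devoicing: [yutemgug] → [yutemguk]
2 Velar Fronting: no change — [yutemguk]
3 Voicing Between Vowels: [yutemguk] → [yudemguk]
4 Medial Vowel Deletion: [yudemguk] → [ydemgk]
Rule 3 changed 1 position(s).

1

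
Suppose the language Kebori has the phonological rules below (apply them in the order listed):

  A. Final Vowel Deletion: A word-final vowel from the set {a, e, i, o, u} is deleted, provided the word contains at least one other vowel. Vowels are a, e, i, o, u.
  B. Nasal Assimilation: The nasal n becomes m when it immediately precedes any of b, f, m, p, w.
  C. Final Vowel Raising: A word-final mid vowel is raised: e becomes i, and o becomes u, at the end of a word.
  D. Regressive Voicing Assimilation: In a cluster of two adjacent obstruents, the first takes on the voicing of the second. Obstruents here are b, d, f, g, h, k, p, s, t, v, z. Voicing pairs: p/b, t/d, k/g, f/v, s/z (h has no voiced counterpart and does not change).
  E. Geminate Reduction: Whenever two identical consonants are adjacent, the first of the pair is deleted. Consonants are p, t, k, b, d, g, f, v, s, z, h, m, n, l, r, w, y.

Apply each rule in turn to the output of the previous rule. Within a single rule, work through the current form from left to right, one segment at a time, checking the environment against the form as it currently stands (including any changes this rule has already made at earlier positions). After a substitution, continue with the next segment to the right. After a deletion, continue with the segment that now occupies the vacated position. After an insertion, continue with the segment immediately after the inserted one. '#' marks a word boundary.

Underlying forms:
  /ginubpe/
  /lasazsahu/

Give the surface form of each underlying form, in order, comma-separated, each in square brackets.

/ginubpe/:
  A Final Vowel Deletion: [ginubpe] → [ginubp]
  B Nasal Assimilation: no change — [ginubp]
  C Final Vowel Raising: no change — [ginubp]
  D Regressive Voicing Assimilation: [ginubp] → [ginupp]
  E Geminate Reduction: [ginupp] → [ginup]
/lasazsahu/:
  A Final Vowel Deletion: [lasazsahu] → [lasazsah]
  B Nasal Assimilation: no change — [lasazsah]
  C Final Vowel Raising: no change — [lasazsah]
  D Regressive Voicing Assimilation: [lasazsah] → [lasassah]
  E Geminate Reduction: [lasassah] → [lasasah]

[ginup], [lasasah]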